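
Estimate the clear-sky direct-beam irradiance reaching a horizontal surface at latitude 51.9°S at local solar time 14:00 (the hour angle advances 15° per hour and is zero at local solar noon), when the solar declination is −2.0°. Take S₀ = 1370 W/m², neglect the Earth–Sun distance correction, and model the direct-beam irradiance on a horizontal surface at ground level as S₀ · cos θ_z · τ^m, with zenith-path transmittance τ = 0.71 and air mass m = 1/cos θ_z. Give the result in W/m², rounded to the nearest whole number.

Hour angle H = 15° × (14 − 12) = 30.00°.
With φ = -51.9°, δ = -2.0°, H = 30.00°: sin φ sin δ = 0.0275, cos φ cos δ cos H = 0.5340, so cos θ_z = 0.5615.
Air mass m = 1/cos θ_z = 1/0.5615 = 1.781; τ^m = 0.71^1.781 = 0.5434.
Surface direct beam = 1370 × 0.5615 × 0.5434 = 418.01 W/m².

418 W/m²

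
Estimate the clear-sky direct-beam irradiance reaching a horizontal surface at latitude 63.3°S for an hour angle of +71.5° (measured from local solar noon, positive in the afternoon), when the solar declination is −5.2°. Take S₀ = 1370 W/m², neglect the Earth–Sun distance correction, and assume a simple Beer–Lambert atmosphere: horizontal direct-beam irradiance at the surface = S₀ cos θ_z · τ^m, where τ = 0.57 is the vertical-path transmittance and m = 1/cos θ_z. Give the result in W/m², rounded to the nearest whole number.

cos θ_z = sin(-63.3°) sin(-5.2°) + cos(-63.3°) cos(-5.2°) cos(71.50°) = 0.0810 + 0.1420 = 0.2230.
Air mass m = 1/cos θ_z = 1/0.2230 = 4.484; τ^m = 0.57^4.484 = 0.0804.
Surface direct beam = 1370 × 0.2230 × 0.0804 = 24.56 W/m².

25 W/m²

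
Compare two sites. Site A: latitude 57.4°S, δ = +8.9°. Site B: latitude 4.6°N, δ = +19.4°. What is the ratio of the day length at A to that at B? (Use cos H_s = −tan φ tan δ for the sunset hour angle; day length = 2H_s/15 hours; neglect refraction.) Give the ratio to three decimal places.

0.828

A: H_s = arccos(−tan -57.4° · tan 8.9°) = 75.83°, so 2H_s/15 = 10.1107 h.
B: H_s = arccos(−tan 4.6° · tan 19.4°) = 91.62°, so 2H_s/15 = 12.2160 h.
Ratio A/B = 10.1107 / 12.2160 = 0.8277.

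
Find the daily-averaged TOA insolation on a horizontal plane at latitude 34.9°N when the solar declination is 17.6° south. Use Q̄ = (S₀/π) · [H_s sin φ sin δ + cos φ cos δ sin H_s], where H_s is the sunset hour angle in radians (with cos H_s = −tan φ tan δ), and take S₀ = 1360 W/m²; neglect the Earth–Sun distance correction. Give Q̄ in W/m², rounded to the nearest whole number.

cos H_s = −tan(34.9°) · tan(-17.6°) = 0.2213, so H_s = arccos(0.2213) = 77.21°. In radians, H_s = 1.3476.
H_s sin φ sin δ = 1.3476 × 0.5721 × -0.3024 = -0.2331.
cos φ cos δ sin H_s = 0.8202 × 0.9532 × 0.9752 = 0.7624.
Q̄ = (1360/π) × (-0.2331 + 0.7624) = 432.90 × 0.5293 = 229.13 W/m².

229 W/m²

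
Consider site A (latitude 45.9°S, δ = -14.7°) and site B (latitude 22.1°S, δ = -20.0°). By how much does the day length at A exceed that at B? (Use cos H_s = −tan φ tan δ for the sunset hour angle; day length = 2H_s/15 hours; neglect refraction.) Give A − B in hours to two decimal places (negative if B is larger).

A: H_s = arccos(−tan -45.9° · tan -14.7°) = 105.71°, so 2H_s/15 = 14.0947 h.
B: H_s = arccos(−tan -22.1° · tan -20.0°) = 98.50°, so 2H_s/15 = 13.1333 h.
A − B = 14.0947 − 13.1333 = 0.9614 h.

+0.96 h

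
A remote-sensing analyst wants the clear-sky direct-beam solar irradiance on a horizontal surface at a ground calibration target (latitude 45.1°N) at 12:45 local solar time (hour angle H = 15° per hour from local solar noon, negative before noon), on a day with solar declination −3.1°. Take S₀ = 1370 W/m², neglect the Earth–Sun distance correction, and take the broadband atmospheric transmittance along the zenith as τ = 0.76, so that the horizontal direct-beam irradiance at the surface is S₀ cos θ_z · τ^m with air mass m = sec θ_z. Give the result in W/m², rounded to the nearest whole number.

Hour angle H = 15° × (12.75 − 12) = 11.25°.
cos θ_z = sin(45.1°) sin(-3.1°) + cos(45.1°) cos(-3.1°) cos(11.25°) = -0.0383 + 0.6913 = 0.6530.
Air mass m = 1/cos θ_z = 1/0.6530 = 1.531; τ^m = 0.76^1.531 = 0.6569.
Surface direct beam = 1370 × 0.6530 × 0.6569 = 587.67 W/m².

588 W/m²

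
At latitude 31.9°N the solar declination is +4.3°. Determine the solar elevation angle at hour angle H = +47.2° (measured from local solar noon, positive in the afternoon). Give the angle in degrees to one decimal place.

37.9°

cos θ_z = sin φ sin δ + cos φ cos δ cos H = (0.5284)(0.0750) + (0.8490)(0.9972)(0.6794) = 0.6148.
θ_z = arccos(0.6148) = 52.06°, so the elevation is 90° − 52.06° = 37.94°.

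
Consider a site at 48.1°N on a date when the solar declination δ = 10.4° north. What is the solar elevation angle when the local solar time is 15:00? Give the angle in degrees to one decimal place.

36.8°

Hour angle H = 15° × (15 − 12) = 45.00°.
cos θ_z = sin(48.1°) sin(10.4°) + cos(48.1°) cos(10.4°) cos(45.00°) = 0.1344 + 0.4645 = 0.5989.
θ_z = arccos(0.5989) = 53.21°, so the elevation is 90° − 53.21° = 36.79°.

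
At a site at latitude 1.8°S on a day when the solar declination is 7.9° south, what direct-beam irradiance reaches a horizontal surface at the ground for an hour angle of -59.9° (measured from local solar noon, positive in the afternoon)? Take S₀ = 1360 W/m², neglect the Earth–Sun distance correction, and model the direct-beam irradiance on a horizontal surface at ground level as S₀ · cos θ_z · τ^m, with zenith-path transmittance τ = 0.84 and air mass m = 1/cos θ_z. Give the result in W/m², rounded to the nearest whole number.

481 W/m²

cos θ_z = sin φ sin δ + cos φ cos δ cos H = (-0.0314)(-0.1374) + (0.9995)(0.9905)(0.5015) = 0.5008.
Air mass m = 1/cos θ_z = 1/0.5008 = 1.997; τ^m = 0.84^1.997 = 0.7060.
Surface direct beam = 1360 × 0.5008 × 0.7060 = 480.85 W/m².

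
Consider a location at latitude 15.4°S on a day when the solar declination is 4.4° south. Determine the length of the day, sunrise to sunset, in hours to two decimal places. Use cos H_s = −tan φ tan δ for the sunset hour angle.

12.16 hours

−tan φ tan δ = −(-0.2754)(-0.0769) = -0.0212; H_s = arccos(-0.0212) = 91.21°.
Day length = 2 H_s / 15° h⁻¹ = 182.42° / 15 = 12.161 h.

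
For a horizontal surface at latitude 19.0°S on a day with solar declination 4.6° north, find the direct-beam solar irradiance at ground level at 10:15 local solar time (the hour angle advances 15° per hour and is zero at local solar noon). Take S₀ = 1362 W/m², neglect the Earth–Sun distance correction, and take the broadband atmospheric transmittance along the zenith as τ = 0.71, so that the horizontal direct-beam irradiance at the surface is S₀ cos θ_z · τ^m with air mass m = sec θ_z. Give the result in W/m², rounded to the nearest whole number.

Hour angle H = 15° × (10.25 − 12) = -26.25°.
With φ = -19.0°, δ = 4.6°, H = -26.25°: sin φ sin δ = -0.0261, cos φ cos δ cos H = 0.8453, so cos θ_z = 0.8192.
Air mass m = 1/cos θ_z = 1/0.8192 = 1.221; τ^m = 0.71^1.221 = 0.6582.
Surface direct beam = 1362 × 0.8192 × 0.6582 = 734.39 W/m².

734 W/m²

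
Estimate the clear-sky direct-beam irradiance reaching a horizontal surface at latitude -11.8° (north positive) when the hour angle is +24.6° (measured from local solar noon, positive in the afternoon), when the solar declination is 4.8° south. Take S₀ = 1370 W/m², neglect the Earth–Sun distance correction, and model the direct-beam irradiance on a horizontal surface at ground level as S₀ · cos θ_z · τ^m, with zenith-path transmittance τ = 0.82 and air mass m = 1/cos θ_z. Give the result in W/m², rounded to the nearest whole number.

994 W/m²

cos θ_z = sin φ sin δ + cos φ cos δ cos H = (-0.2045)(-0.0837) + (0.9789)(0.9965)(0.9092) = 0.9040.
Air mass m = 1/cos θ_z = 1/0.9040 = 1.106; τ^m = 0.82^1.106 = 0.8029.
Surface direct beam = 1370 × 0.9040 × 0.8029 = 994.38 W/m².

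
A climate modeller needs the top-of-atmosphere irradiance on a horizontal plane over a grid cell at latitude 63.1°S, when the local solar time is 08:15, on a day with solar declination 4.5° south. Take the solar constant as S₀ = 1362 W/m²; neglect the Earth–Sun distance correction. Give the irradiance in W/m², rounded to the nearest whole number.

Hour angle H = 15° × (8.25 − 12) = -56.25°.
cos θ_z = sin(-63.1°) sin(-4.5°) + cos(-63.1°) cos(-4.5°) cos(-56.25°) = 0.0700 + 0.2506 = 0.3206.
Top-of-atmosphere irradiance = S₀ cos θ_z = 1362 × 0.3206 = 436.66 W/m².

437 W/m²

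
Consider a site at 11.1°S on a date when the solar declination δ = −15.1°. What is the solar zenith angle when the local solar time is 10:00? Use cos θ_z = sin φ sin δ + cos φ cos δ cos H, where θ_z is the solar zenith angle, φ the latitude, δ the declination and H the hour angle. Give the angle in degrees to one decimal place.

Hour angle H = 15° × (10 − 12) = -30.00°.
cos θ_z = sin(-11.1°) sin(-15.1°) + cos(-11.1°) cos(-15.1°) cos(-30.00°) = 0.0502 + 0.8205 = 0.8707.
θ_z = arccos(0.8707) = 29.46°.

29.5°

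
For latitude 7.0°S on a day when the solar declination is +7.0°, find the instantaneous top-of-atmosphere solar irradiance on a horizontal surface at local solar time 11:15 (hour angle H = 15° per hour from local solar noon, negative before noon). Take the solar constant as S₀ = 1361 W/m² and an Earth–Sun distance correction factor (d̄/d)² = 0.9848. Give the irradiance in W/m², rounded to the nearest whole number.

Hour angle H = 15° × (11.25 − 12) = -11.25°.
With φ = -7.0°, δ = 7.0°, H = -11.25°: sin φ sin δ = -0.0149, cos φ cos δ cos H = 0.9662, so cos θ_z = 0.9513.
Top-of-atmosphere irradiance = S₀ (d̄/d)² cos θ_z = 1361 × 0.9848 × 0.9513 = 1275.04 W/m².

1275 W/m²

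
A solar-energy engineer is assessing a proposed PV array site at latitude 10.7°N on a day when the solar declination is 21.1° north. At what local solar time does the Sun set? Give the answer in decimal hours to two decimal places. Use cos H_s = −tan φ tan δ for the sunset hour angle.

18.28 h

The sunset hour angle satisfies cos H_s = −tan φ tan δ = -0.0729, giving H_s = 94.18°.
Sunset is at 12 + H_s/15 = 12 + 6.279 = 18.279 h local solar time.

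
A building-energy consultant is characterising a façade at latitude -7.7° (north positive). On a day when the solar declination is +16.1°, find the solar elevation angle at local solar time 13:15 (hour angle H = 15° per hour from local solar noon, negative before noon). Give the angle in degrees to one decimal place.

59.8°

Hour angle H = 15° × (13.25 − 12) = 18.75°.
cos θ_z = sin φ sin δ + cos φ cos δ cos H = (-0.1340)(0.2773) + (0.9910)(0.9608)(0.9469) = 0.8644.
θ_z = arccos(0.8644) = 30.19°, so the elevation is 90° − 30.19° = 59.81°.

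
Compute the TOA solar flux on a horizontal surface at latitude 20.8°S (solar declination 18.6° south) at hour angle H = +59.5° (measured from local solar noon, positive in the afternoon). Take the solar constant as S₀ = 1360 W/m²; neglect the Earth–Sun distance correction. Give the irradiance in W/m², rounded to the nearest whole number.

cos θ_z = sin(-20.8°) sin(-18.6°) + cos(-20.8°) cos(-18.6°) cos(59.50°) = 0.1133 + 0.4497 = 0.5630.
Top-of-atmosphere irradiance = S₀ cos θ_z = 1360 × 0.5630 = 765.68 W/m².

766 W/m²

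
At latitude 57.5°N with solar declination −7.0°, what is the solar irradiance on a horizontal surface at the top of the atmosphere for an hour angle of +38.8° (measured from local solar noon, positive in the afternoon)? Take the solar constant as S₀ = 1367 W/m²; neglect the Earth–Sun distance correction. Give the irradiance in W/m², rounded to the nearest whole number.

cos θ_z = sin(57.5°) sin(-7.0°) + cos(57.5°) cos(-7.0°) cos(38.80°) = -0.1028 + 0.4156 = 0.3128.
Top-of-atmosphere irradiance = S₀ cos θ_z = 1367 × 0.3128 = 427.60 W/m².

428 W/m²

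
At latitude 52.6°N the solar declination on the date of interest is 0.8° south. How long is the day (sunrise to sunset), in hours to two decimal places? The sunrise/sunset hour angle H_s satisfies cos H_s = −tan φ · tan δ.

11.86 hours

cos H_s = −tan(52.6°) · tan(-0.8°) = 0.0183, so H_s = arccos(0.0183) = 88.95°.
Day length = 2 H_s / 15° h⁻¹ = 177.90° / 15 = 11.860 h.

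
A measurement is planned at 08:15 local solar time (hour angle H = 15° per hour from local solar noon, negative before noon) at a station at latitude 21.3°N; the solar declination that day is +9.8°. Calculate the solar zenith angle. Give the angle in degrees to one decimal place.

55.1°

Hour angle H = 15° × (8.25 − 12) = -56.25°.
With φ = 21.3°, δ = 9.8°, H = -56.25°: sin φ sin δ = 0.0618, cos φ cos δ cos H = 0.5101, so cos θ_z = 0.5719.
θ_z = arccos(0.5719) = 55.12°.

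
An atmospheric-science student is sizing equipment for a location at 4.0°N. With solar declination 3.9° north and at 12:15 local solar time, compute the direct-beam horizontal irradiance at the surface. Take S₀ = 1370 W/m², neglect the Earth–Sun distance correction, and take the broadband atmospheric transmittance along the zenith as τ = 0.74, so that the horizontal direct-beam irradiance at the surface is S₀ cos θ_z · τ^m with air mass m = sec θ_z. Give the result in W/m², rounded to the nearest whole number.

Hour angle H = 15° × (12.25 − 12) = 3.75°.
With φ = 4.0°, δ = 3.9°, H = 3.75°: sin φ sin δ = 0.0047, cos φ cos δ cos H = 0.9931, so cos θ_z = 0.9978.
Air mass m = 1/cos θ_z = 1/0.9978 = 1.002; τ^m = 0.74^1.002 = 0.7396.
Surface direct beam = 1370 × 0.9978 × 0.7396 = 1011.02 W/m².

1011 W/m²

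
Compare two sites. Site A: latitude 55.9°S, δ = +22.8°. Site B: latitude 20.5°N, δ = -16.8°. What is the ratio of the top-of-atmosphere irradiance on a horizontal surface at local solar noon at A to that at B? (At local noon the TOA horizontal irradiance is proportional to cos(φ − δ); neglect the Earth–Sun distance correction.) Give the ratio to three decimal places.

A: cos θ_z = cos(-55.9° − (22.8°)) = 0.1959.
B: cos θ_z = cos(20.5° − (-16.8°)) = 0.7955.
Ratio A/B = 0.1959 / 0.7955 = 0.2463.

0.246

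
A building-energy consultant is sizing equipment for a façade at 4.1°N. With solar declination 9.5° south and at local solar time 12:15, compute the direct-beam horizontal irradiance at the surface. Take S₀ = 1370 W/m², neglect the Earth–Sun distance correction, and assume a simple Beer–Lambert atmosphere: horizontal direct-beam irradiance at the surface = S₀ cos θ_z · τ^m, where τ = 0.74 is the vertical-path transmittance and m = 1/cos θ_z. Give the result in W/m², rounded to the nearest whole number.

974 W/m²

Hour angle H = 15° × (12.25 − 12) = 3.75°.
cos θ_z = sin(4.1°) sin(-9.5°) + cos(4.1°) cos(-9.5°) cos(3.75°) = -0.0118 + 0.9817 = 0.9699.
Air mass m = 1/cos θ_z = 1/0.9699 = 1.031; τ^m = 0.74^1.031 = 0.7331.
Surface direct beam = 1370 × 0.9699 × 0.7331 = 974.12 W/m².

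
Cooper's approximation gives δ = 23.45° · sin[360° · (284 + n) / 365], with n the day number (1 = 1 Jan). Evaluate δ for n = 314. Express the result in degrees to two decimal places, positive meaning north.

360 × (284 + 314) / 365 = 589.808°; sin(589.808°) = -0.7639.
δ = 23.45 × -0.7639 = -17.913° ≈ -17.91°.

-17.91°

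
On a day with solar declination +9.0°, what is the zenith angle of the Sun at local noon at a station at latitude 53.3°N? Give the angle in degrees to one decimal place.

At local solar noon the hour angle is zero, so the zenith angle is |φ − δ| = |53.3° − (9.0°)| = 44.3°.

44.3°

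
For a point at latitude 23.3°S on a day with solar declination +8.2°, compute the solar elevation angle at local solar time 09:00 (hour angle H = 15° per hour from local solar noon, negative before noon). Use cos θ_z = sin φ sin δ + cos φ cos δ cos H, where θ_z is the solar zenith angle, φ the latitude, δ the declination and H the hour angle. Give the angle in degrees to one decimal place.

Hour angle H = 15° × (9 − 12) = -45.00°.
cos θ_z = sin(-23.3°) sin(8.2°) + cos(-23.3°) cos(8.2°) cos(-45.00°) = -0.0564 + 0.6428 = 0.5864.
θ_z = arccos(0.5864) = 54.10°, so the elevation is 90° − 54.10° = 35.90°.

35.9°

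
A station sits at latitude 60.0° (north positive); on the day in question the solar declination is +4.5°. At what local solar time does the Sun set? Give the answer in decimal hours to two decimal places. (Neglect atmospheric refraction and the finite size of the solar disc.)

The sunset hour angle satisfies cos H_s = −tan φ tan δ = -0.1363, giving H_s = 97.83°.
Sunset is at 12 + H_s/15 = 12 + 6.522 = 18.522 h local solar time.

18.52 h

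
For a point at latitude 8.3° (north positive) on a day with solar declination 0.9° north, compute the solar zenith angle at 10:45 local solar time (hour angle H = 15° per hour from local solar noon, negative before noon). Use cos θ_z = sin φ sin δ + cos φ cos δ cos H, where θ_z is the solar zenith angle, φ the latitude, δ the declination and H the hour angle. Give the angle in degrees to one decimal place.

Hour angle H = 15° × (10.75 − 12) = -18.75°.
cos θ_z = sin(8.3°) sin(0.9°) + cos(8.3°) cos(0.9°) cos(-18.75°) = 0.0023 + 0.9369 = 0.9392.
θ_z = arccos(0.9392) = 20.08°.

20.1°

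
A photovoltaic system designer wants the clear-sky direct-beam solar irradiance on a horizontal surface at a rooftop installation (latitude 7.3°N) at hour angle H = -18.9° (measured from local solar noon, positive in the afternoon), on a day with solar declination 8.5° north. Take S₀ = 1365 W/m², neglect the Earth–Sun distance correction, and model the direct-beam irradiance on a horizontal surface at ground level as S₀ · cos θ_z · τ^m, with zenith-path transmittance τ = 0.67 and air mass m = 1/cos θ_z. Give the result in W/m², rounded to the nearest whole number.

847 W/m²

cos θ_z = sin φ sin δ + cos φ cos δ cos H = (0.1271)(0.1478) + (0.9919)(0.9890)(0.9461) = 0.9469.
Air mass m = 1/cos θ_z = 1/0.9469 = 1.056; τ^m = 0.67^1.056 = 0.6551.
Surface direct beam = 1365 × 0.9469 × 0.6551 = 846.73 W/m².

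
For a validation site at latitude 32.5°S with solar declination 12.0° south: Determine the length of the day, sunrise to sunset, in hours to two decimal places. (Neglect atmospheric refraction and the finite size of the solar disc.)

cos H_s = −tan(-32.5°) · tan(-12.0°) = -0.1354, so H_s = arccos(-0.1354) = 97.78°.
Day length = 2 H_s / 15° h⁻¹ = 195.56° / 15 = 13.037 h.

13.04 hours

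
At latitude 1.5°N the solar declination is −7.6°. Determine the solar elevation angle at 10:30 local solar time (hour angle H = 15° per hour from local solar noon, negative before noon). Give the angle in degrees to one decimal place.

65.8°

Hour angle H = 15° × (10.5 − 12) = -22.50°.
cos θ_z = sin φ sin δ + cos φ cos δ cos H = (0.0262)(-0.1323) + (0.9997)(0.9912)(0.9239) = 0.9120.
θ_z = arccos(0.9120) = 24.22°, so the elevation is 90° − 24.22° = 65.78°.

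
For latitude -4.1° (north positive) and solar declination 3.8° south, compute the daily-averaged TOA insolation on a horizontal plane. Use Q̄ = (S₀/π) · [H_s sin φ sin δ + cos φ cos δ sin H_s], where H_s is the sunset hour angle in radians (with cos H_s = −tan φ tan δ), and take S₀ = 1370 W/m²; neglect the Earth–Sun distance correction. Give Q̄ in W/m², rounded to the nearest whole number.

−tan φ tan δ = −(-0.0717)(-0.0664) = -0.0048; H_s = arccos(-0.0048) = 90.28°. In radians, H_s = 1.5757.
H_s sin φ sin δ = 1.5757 × -0.0715 × -0.0663 = 0.0075.
cos φ cos δ sin H_s = 0.9974 × 0.9978 × 1.0000 = 0.9952.
Q̄ = (1370/π) × (0.0075 + 0.9952) = 436.08 × 1.0027 = 437.26 W/m².

437 W/m²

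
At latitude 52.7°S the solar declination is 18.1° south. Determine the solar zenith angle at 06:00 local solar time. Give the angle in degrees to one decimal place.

75.7°

Hour angle H = 15° × (6 − 12) = -90.00°.
With φ = -52.7°, δ = -18.1°, H = -90.00°: sin φ sin δ = 0.2471, cos φ cos δ cos H = 0.0000, so cos θ_z = 0.2471.
θ_z = arccos(0.2471) = 75.69°.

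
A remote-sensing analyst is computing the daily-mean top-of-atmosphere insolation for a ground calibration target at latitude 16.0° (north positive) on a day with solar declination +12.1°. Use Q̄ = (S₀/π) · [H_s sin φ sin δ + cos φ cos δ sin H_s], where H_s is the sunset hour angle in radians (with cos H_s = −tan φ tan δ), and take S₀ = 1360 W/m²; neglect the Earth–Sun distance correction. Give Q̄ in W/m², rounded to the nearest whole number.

cos H_s = −tan(16.0°) · tan(12.1°) = -0.0615, so H_s = arccos(-0.0615) = 93.53°. In radians, H_s = 1.6324.
H_s sin φ sin δ = 1.6324 × 0.2756 × 0.2096 = 0.0943.
cos φ cos δ sin H_s = 0.9613 × 0.9778 × 0.9981 = 0.9382.
Q̄ = (1360/π) × (0.0943 + 0.9382) = 432.90 × 1.0325 = 446.97 W/m².

447 W/m²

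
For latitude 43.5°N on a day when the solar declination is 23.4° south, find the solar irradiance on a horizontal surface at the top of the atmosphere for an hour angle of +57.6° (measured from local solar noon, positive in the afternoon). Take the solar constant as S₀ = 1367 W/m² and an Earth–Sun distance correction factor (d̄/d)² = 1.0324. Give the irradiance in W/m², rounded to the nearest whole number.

With φ = 43.5°, δ = -23.4°, H = 57.60°: sin φ sin δ = -0.2734, cos φ cos δ cos H = 0.3567, so cos θ_z = 0.0833.
Top-of-atmosphere irradiance = S₀ (d̄/d)² cos θ_z = 1367 × 1.0324 × 0.0833 = 117.56 W/m².

118 W/m²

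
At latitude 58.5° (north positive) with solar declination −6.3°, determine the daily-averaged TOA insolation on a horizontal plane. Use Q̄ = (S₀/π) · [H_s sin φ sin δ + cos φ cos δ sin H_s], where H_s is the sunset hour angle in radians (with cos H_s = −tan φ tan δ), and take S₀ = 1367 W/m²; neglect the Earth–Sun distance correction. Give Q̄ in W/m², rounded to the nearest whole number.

166 W/m²

The sunset hour angle satisfies cos H_s = −tan φ tan δ = 0.1802, giving H_s = 79.62°. In radians, H_s = 1.3896.
H_s sin φ sin δ = 1.3896 × 0.8526 × -0.1097 = -0.1300.
cos φ cos δ sin H_s = 0.5225 × 0.9940 × 0.9836 = 0.5108.
Q̄ = (1367/π) × (-0.1300 + 0.5108) = 435.13 × 0.3808 = 165.70 W/m².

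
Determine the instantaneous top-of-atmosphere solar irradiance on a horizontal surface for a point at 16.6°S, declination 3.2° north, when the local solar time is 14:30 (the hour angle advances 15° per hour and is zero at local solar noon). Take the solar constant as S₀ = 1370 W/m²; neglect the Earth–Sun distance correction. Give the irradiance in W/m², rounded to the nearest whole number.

Hour angle H = 15° × (14.5 − 12) = 37.50°.
With φ = -16.6°, δ = 3.2°, H = 37.50°: sin φ sin δ = -0.0159, cos φ cos δ cos H = 0.7591, so cos θ_z = 0.7432.
Top-of-atmosphere irradiance = S₀ cos θ_z = 1370 × 0.7432 = 1018.18 W/m².

1018 W/m²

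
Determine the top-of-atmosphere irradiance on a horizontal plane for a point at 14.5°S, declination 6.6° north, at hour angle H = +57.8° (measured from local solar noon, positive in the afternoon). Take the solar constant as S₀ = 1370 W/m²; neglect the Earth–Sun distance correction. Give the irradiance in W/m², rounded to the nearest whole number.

cos θ_z = sin φ sin δ + cos φ cos δ cos H = (-0.2504)(0.1149) + (0.9681)(0.9934)(0.5329) = 0.4837.
Top-of-atmosphere irradiance = S₀ cos θ_z = 1370 × 0.4837 = 662.67 W/m².

663 W/m²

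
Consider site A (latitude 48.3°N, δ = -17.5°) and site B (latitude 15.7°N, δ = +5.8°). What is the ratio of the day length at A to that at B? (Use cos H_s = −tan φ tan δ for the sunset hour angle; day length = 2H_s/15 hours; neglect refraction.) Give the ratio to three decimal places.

0.756

A: H_s = arccos(−tan 48.3° · tan -17.5°) = 69.27°, so 2H_s/15 = 9.2360 h.
B: H_s = arccos(−tan 15.7° · tan 5.8°) = 91.64°, so 2H_s/15 = 12.2187 h.
Ratio A/B = 9.2360 / 12.2187 = 0.7559.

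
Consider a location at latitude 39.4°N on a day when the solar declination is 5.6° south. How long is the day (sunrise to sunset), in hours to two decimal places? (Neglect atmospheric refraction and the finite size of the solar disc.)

cos H_s = −tan(39.4°) · tan(-5.6°) = 0.0805, so H_s = arccos(0.0805) = 85.38°.
Day length = 2 H_s / 15° h⁻¹ = 170.76° / 15 = 11.384 h.

11.38 hours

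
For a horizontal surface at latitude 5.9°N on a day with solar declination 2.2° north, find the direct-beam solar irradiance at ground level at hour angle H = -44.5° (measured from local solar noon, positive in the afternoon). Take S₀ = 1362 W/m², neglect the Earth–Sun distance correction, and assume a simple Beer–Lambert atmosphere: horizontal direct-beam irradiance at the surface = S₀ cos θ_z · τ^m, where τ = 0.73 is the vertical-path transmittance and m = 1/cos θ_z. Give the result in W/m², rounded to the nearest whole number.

624 W/m²

With φ = 5.9°, δ = 2.2°, H = -44.50°: sin φ sin δ = 0.0039, cos φ cos δ cos H = 0.7089, so cos θ_z = 0.7128.
Air mass m = 1/cos θ_z = 1/0.7128 = 1.403; τ^m = 0.73^1.403 = 0.6430.
Surface direct beam = 1362 × 0.7128 × 0.6430 = 624.25 W/m².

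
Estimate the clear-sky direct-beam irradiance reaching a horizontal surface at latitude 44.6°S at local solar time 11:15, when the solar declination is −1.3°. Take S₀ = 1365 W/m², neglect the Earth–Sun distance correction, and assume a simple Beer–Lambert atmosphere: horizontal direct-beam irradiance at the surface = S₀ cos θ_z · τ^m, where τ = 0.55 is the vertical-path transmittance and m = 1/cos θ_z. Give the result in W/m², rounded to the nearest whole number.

Hour angle H = 15° × (11.25 − 12) = -11.25°.
cos θ_z = sin φ sin δ + cos φ cos δ cos H = (-0.7022)(-0.0227) + (0.7120)(0.9997)(0.9808) = 0.7141.
Air mass m = 1/cos θ_z = 1/0.7141 = 1.400; τ^m = 0.55^1.400 = 0.4330.
Surface direct beam = 1365 × 0.7141 × 0.4330 = 422.07 W/m².

422 W/m²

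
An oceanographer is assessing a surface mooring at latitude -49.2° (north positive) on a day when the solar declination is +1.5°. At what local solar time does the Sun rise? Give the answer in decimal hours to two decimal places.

6.12 h

−tan φ tan δ = −(-1.1585)(0.0262) = 0.0304; H_s = arccos(0.0304) = 88.26°.
Sunrise is at 12 − H_s/15 = 12 − 5.884 = 6.116 h local solar time.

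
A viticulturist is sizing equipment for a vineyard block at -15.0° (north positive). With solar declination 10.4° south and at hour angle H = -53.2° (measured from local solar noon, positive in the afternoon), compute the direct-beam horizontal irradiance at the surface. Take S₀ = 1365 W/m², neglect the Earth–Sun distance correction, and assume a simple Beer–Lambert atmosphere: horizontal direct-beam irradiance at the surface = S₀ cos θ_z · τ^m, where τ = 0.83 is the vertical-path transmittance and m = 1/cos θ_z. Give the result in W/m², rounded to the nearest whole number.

cos θ_z = sin φ sin δ + cos φ cos δ cos H = (-0.2588)(-0.1805) + (0.9659)(0.9836)(0.5990) = 0.6158.
Air mass m = 1/cos θ_z = 1/0.6158 = 1.624; τ^m = 0.83^1.624 = 0.7389.
Surface direct beam = 1365 × 0.6158 × 0.7389 = 621.09 W/m².

621 W/m²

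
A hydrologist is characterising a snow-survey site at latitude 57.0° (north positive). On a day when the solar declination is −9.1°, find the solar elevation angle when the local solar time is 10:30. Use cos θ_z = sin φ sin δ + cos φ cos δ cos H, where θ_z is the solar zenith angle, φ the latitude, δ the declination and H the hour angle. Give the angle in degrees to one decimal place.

Hour angle H = 15° × (10.5 − 12) = -22.50°.
With φ = 57.0°, δ = -9.1°, H = -22.50°: sin φ sin δ = -0.1326, cos φ cos δ cos H = 0.4968, so cos θ_z = 0.3642.
θ_z = arccos(0.3642) = 68.64°, so the elevation is 90° − 68.64° = 21.36°.

21.4°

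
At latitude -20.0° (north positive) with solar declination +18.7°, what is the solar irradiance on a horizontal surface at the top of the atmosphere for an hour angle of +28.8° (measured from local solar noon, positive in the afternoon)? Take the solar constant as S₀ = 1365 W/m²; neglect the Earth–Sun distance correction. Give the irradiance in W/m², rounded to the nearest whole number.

With φ = -20.0°, δ = 18.7°, H = 28.80°: sin φ sin δ = -0.1097, cos φ cos δ cos H = 0.7800, so cos θ_z = 0.6703.
Top-of-atmosphere irradiance = S₀ cos θ_z = 1365 × 0.6703 = 914.96 W/m².

915 W/m²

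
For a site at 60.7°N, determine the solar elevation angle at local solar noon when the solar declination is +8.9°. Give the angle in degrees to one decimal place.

38.2°

At local solar noon the hour angle is zero, so the elevation is 90° − |φ − δ| = 90° − |60.7° − (8.9°)| = 90° − 51.8° = 38.2°.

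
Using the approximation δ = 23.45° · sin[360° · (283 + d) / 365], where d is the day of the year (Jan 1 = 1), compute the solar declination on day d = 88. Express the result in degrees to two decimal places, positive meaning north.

360 × (283 + 88) / 365 = 365.918°; sin(365.918°) = 0.1031.
δ = 23.45 × 0.1031 = 2.418° ≈ +2.42°.

+2.42°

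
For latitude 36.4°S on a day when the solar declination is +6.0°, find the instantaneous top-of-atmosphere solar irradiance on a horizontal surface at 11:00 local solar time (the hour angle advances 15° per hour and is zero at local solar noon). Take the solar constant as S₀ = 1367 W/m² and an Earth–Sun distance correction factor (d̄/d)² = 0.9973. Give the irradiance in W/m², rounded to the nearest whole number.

Hour angle H = 15° × (11 − 12) = -15.00°.
cos θ_z = sin φ sin δ + cos φ cos δ cos H = (-0.5934)(0.1045) + (0.8049)(0.9945)(0.9659) = 0.7112.
Top-of-atmosphere irradiance = S₀ (d̄/d)² cos θ_z = 1367 × 0.9973 × 0.7112 = 969.59 W/m².

970 W/m²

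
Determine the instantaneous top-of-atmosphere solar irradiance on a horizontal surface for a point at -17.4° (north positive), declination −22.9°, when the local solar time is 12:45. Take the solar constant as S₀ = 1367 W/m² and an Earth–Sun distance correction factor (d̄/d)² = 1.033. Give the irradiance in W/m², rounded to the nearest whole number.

1382 W/m²

Hour angle H = 15° × (12.75 − 12) = 11.25°.
cos θ_z = sin(-17.4°) sin(-22.9°) + cos(-17.4°) cos(-22.9°) cos(11.25°) = 0.1164 + 0.8621 = 0.9785.
Top-of-atmosphere irradiance = S₀ (d̄/d)² cos θ_z = 1367 × 1.033 × 0.9785 = 1381.75 W/m².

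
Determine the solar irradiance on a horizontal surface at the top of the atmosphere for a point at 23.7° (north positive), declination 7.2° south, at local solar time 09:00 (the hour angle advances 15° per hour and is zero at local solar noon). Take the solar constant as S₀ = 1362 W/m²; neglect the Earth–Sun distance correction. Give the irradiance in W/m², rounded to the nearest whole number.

Hour angle H = 15° × (9 − 12) = -45.00°.
cos θ_z = sin(23.7°) sin(-7.2°) + cos(23.7°) cos(-7.2°) cos(-45.00°) = -0.0504 + 0.6424 = 0.5920.
Top-of-atmosphere irradiance = S₀ cos θ_z = 1362 × 0.5920 = 806.30 W/m².

806 W/m²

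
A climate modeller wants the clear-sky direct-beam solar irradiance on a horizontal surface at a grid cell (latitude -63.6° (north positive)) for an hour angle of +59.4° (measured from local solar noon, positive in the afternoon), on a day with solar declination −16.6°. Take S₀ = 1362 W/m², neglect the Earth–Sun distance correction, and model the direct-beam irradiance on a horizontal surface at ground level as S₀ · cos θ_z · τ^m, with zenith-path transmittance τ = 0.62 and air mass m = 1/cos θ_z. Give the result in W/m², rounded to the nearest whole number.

cos θ_z = sin(-63.6°) sin(-16.6°) + cos(-63.6°) cos(-16.6°) cos(59.40°) = 0.2559 + 0.2169 = 0.4728.
Air mass m = 1/cos θ_z = 1/0.4728 = 2.115; τ^m = 0.62^2.115 = 0.3638.
Surface direct beam = 1362 × 0.4728 × 0.3638 = 234.27 W/m².

234 W/m²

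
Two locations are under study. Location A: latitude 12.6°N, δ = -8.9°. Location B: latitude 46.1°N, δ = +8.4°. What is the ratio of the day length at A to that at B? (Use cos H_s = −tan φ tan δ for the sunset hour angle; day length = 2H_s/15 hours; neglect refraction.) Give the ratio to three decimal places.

A: H_s = arccos(−tan 12.6° · tan -8.9°) = 87.99°, so 2H_s/15 = 11.7320 h.
B: H_s = arccos(−tan 46.1° · tan 8.4°) = 98.83°, so 2H_s/15 = 13.1773 h.
Ratio A/B = 11.7320 / 13.1773 = 0.8903.

0.890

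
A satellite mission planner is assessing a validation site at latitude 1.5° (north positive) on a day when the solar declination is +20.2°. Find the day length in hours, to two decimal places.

The sunset hour angle satisfies cos H_s = −tan φ tan δ = -0.0096, giving H_s = 90.55°.
Day length = 2 H_s / 15° h⁻¹ = 181.10° / 15 = 12.073 h.

12.07 hours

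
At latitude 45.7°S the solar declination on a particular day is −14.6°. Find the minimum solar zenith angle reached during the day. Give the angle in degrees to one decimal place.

31.1°

At local solar noon the hour angle is zero, so the zenith angle is |φ − δ| = |-45.7° − (-14.6°)| = 31.1°.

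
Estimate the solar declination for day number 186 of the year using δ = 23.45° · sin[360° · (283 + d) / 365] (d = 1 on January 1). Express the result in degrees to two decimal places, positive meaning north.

+22.89°

360 × (283 + 186) / 365 = 462.575°; sin(462.575°) = 0.9760.
δ = 23.45 × 0.9760 = 22.887° ≈ +22.89°.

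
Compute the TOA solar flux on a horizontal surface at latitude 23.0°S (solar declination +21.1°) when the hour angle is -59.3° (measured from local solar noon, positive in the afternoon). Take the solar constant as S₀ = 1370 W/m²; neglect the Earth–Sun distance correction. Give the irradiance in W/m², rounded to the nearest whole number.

408 W/m²

cos θ_z = sin φ sin δ + cos φ cos δ cos H = (-0.3907)(0.3600) + (0.9205)(0.9330)(0.5105) = 0.2978.
Top-of-atmosphere irradiance = S₀ cos θ_z = 1370 × 0.2978 = 407.99 W/m².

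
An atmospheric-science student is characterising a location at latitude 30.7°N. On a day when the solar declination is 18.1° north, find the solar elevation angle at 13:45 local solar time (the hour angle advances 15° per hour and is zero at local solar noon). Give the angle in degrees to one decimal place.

63.1°

Hour angle H = 15° × (13.75 − 12) = 26.25°.
cos θ_z = sin φ sin δ + cos φ cos δ cos H = (0.5105)(0.3107) + (0.8599)(0.9505)(0.8969) = 0.8917.
θ_z = arccos(0.8917) = 26.91°, so the elevation is 90° − 26.91° = 63.09°.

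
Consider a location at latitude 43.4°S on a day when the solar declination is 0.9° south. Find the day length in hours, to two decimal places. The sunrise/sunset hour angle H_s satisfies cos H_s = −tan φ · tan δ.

cos H_s = −tan(-43.4°) · tan(-0.9°) = -0.0149, so H_s = arccos(-0.0149) = 90.85°.
Day length = 2 H_s / 15° h⁻¹ = 181.70° / 15 = 12.113 h.

12.11 hours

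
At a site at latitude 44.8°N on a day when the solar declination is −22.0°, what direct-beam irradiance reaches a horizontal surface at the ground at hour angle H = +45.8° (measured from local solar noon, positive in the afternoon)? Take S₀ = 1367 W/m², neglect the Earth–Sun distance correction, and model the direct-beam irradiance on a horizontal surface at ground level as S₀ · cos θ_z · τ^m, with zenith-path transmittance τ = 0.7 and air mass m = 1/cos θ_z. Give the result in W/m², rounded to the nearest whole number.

43 W/m²

With φ = 44.8°, δ = -22.0°, H = 45.80°: sin φ sin δ = -0.2640, cos φ cos δ cos H = 0.4587, so cos θ_z = 0.1947.
Air mass m = 1/cos θ_z = 1/0.1947 = 5.136; τ^m = 0.7^5.136 = 0.1601.
Surface direct beam = 1367 × 0.1947 × 0.1601 = 42.61 W/m².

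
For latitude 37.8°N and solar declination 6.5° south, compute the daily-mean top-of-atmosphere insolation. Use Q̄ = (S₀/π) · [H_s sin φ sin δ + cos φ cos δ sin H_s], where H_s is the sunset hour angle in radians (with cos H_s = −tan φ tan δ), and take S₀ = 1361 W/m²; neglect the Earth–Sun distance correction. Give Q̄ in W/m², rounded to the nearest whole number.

cos H_s = −tan(37.8°) · tan(-6.5°) = 0.0884, so H_s = arccos(0.0884) = 84.93°. In radians, H_s = 1.4823.
H_s sin φ sin δ = 1.4823 × 0.6129 × -0.1132 = -0.1028.
cos φ cos δ sin H_s = 0.7902 × 0.9936 × 0.9961 = 0.7821.
Q̄ = (1361/π) × (-0.1028 + 0.7821) = 433.22 × 0.6793 = 294.29 W/m².

294 W/m²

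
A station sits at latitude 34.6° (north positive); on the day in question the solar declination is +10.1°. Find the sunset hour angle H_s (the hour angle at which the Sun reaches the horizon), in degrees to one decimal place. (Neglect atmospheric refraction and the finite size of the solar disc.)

−tan φ tan δ = −(0.6899)(0.1781) = -0.1229; H_s = arccos(-0.1229) = 97.06°.

97.1°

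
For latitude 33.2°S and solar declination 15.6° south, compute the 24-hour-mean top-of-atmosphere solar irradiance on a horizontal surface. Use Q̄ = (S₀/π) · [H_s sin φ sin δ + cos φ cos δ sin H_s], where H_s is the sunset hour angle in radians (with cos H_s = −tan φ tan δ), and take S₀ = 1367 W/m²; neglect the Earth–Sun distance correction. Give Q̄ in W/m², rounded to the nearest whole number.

457 W/m²

The sunset hour angle satisfies cos H_s = −tan φ tan δ = -0.1827, giving H_s = 100.53°. In radians, H_s = 1.7546.
H_s sin φ sin δ = 1.7546 × -0.5476 × -0.2689 = 0.2584.
cos φ cos δ sin H_s = 0.8368 × 0.9632 × 0.9832 = 0.7925.
Q̄ = (1367/π) × (0.2584 + 0.7925) = 435.13 × 1.0509 = 457.28 W/m².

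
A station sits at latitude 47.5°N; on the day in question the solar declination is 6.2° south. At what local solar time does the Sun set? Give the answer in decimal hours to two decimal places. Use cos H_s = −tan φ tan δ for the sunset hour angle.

17.55 h

The sunset hour angle satisfies cos H_s = −tan φ tan δ = 0.1186, giving H_s = 83.19°.
Sunset is at 12 + H_s/15 = 12 + 5.546 = 17.546 h local solar time.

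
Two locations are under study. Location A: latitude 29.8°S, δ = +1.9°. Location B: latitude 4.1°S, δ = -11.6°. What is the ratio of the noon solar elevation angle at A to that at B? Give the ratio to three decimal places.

A: 90° − |-29.8 − (1.9)| = 58.30°.
B: 90° − |-4.1 − (-11.6)| = 82.50°.
Ratio A/B = 58.3000 / 82.5000 = 0.7067.

0.707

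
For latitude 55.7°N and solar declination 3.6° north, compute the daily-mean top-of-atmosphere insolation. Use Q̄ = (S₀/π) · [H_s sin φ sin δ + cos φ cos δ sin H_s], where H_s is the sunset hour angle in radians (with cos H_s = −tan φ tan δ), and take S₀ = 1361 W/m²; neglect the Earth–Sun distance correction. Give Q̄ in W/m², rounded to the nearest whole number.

cos H_s = −tan(55.7°) · tan(3.6°) = -0.0922, so H_s = arccos(-0.0922) = 95.29°. In radians, H_s = 1.6631.
H_s sin φ sin δ = 1.6631 × 0.8261 × 0.0628 = 0.0863.
cos φ cos δ sin H_s = 0.5635 × 0.9980 × 0.9957 = 0.5600.
Q̄ = (1361/π) × (0.0863 + 0.5600) = 433.22 × 0.6463 = 279.99 W/m².

280 W/m²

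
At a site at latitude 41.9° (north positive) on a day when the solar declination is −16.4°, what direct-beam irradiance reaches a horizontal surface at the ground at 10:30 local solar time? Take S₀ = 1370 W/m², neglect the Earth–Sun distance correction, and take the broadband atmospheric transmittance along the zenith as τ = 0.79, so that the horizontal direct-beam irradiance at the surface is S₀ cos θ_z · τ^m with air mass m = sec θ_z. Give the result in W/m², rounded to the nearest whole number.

391 W/m²

Hour angle H = 15° × (10.5 − 12) = -22.50°.
With φ = 41.9°, δ = -16.4°, H = -22.50°: sin φ sin δ = -0.1886, cos φ cos δ cos H = 0.6597, so cos θ_z = 0.4711.
Air mass m = 1/cos θ_z = 1/0.4711 = 2.123; τ^m = 0.79^2.123 = 0.6063.
Surface direct beam = 1370 × 0.4711 × 0.6063 = 391.31 W/m².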